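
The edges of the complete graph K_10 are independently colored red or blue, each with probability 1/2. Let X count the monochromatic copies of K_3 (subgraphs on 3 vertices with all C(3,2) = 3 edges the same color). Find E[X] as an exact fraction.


Let X = Σ_S X_S over the C(10, 3) = 120 subsets S of size 3, where X_S = 1 if the K_3 on S is monochromatic.
For a fixed S, the K_3 on S has C(3, 2) = 3 edges. P[all 3 edges red] = (1/2)^3, and likewise for blue, so P[monochromatic] = 2·(1/2)^3 = 2^{1 − 3} = 1/4.
By linearity of expectation: E[X] = C(10, 3) · 2^{1 − 3} = 120 · 1/4 = 30.
Numerically: E[X] ≈ 30.000.

E[X] = C(10,3)·2^(1−C(3,2)) = 30 ≈ 30.000.


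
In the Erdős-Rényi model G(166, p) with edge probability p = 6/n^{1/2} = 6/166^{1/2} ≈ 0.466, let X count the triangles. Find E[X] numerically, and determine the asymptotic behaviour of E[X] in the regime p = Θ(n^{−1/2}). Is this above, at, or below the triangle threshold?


Number of potential triangles: C(166, 3) = 748660.
Each occurs with probability p³ ≈ (0.466)³ ≈ 1.00993e-01.
By linearity: E[X] = C(166, 3)·p³ ≈ 748660 · 1.00993e-01 ≈ 75609.480.
Since α = 1/2 < 1, p = c/n^{1/2} ≫ 1/n is above the triangle threshold p ~ 1/n. Asymptotically E[X] ~ (c³/6)·n^{3(1−α)} = (6³/6)·n^{1.5} → ∞; triangles are abundant w.h.p.

E[X] ≈ 75609.480; in regime p = Θ(1/n^{1/2}) E[X] diverges (above the triangle threshold p ~ 1/n).


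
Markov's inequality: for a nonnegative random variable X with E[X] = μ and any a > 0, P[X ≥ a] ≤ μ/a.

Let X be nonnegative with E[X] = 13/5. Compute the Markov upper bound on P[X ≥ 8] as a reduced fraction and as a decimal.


μ = E[X] = 13/5, a = 8.
Markov: P[X ≥ 8] ≤ μ/a = (13/5)/8 = 13/40.
Numerically: ≈ 0.325.
(Since a = 8 > μ = 2.600, the bound 13/40 is < 1 and informative.)

P[X ≥ 8] ≤ 13/40 ≈ 0.325.


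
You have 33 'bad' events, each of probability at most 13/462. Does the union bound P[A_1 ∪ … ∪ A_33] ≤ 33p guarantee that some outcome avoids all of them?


Union bound: P[∪_{i=1}^{33} A_i] ≤ Σ_i P[A_i] ≤ 33·p = 33·(13/462) = 13/14.
Numerically: 13/14 ≈ 0.929.
Is 13/14 < 1? YES.
Since P[∪ A_i] ≤ 13/14 < 1, the complement has P[∩ A_i^c] ≥ 1 − 13/14 = 1/14 > 0, so some outcome avoids every A_i.

33·p = 13/14 ≈ 0.929; existence CERTIFIED by the union bound.


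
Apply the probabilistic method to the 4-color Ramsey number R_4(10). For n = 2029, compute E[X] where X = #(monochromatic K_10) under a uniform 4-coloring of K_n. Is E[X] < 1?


E[X] = C(2029, 10) · 4^{1 − 45} = 318720800295355682059574310 · 4^{−44} = 318720800295355682059574310/309485009821345068724781056.
As a reduced fraction: E[X] = 159360400147677841029787155/154742504910672534362390528 ≈ 1.0298.
Is E[X] < 1? NO.
Since E[X] ≥ 1, the first-moment bound is inconclusive at n = 2029; it does NOT by itself certify R_4(10) > 2029.

E[X] = 159360400147677841029787155/154742504910672534362390528 ≈ 1.0298; E[X] ≥ 1; first-moment method inconclusive here.


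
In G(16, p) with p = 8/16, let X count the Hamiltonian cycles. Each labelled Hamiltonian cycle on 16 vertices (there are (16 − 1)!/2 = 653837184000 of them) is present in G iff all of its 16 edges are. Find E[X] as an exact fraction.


K_16 has (16 − 1)!/2 = 653837184000 labelled Hamiltonian cycles.
For each such Hamiltonian cycle H, let X_H = 1 if all 16 edges of H are present in G. Then P[X_H = 1] = p^{16} = (1/2)^{16} = 1/65536.
By linearity of expectation: E[X] = Σ_H E[X_H] = 653837184000 · p^{16} = 653837184000 · 1/65536 = 638512875/64.
Numerically: E[X] ≈ 9.977e+06.

E[X] = 653837184000 · (1/2)^{16} = 638512875/64 ≈ 9.977e+06.


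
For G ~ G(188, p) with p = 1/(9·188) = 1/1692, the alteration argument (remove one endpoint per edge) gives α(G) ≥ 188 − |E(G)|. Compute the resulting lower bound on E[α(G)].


E[|E(G)|] = C(188, 2)·p = 17578 · (1/1692) = 187/18.
E[α(G)] ≥ n − E[|E(G)|] = 188 − 187/18 = 3197/18.
Numerically: ≈ 177.6111.
(This is only a lower bound; the true E[α(G)] may be larger.)

E[α(G)] ≥ 3197/18 ≈ 177.6111.


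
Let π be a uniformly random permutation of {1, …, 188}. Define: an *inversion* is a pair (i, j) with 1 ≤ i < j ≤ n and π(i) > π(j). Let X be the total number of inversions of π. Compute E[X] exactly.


Write X = Σ X_I over the C(188, 2) = 17578 pairs i < j, with X_I the indicator of one inversion.
There are 17578 indicators.
For each fixed pair i < j, the values π(i) and π(j) are two distinct elements of {1, …, 188} in uniformly random order; by symmetry P[π(i) > π(j)] = 1/2.
By linearity: E[X] = 17578 · (1/2) = C(188, 2) · (1/2) = 17578/2 = 8789 ≈ 8789.000000.

E[X] = 8789 = 8789.000000.


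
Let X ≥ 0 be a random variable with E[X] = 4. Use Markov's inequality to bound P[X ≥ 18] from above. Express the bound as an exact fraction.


μ = E[X] = 4, a = 18.
Markov: P[X ≥ 18] ≤ μ/a = (4)/18 = 2/9.
Numerically: ≈ 0.22222.
(Since a = 18 > μ = 4.00000, the bound 2/9 is < 1 and informative.)

P[X ≥ 18] ≤ 2/9 ≈ 0.22222.


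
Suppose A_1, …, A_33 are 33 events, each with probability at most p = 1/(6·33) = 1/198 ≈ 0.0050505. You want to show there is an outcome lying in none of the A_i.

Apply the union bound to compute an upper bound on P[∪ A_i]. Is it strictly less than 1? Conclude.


Union bound: P[∪_{i=1}^{33} A_i] ≤ Σ_i P[A_i] ≤ 33·p = 33·(1/198) = 1/6.
Numerically: 1/6 ≈ 0.1666667.
Is 1/6 < 1? YES.
Since P[∪ A_i] ≤ 1/6 < 1, the complement has P[∩ A_i^c] ≥ 1 − 1/6 = 5/6 > 0, so some outcome avoids every A_i.

33·p = 1/6 ≈ 0.1666667; existence CERTIFIED by the union bound.


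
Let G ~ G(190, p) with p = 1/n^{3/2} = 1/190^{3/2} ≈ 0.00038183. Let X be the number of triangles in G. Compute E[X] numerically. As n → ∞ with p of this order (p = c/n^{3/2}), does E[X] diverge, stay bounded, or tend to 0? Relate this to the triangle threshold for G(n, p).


Number of potential triangles: C(190, 3) = 1125180.
Each occurs with probability p³ ≈ (0.00038183)³ ≈ 5.56684072e-11.
By linearity: E[X] = C(190, 3)·p³ ≈ 1125180 · 5.56684072e-11 ≈ 0.000063.
Since α = 3/2 > 1, p = c/n^{3/2} = o(1/n) is below the triangle threshold p ~ 1/n. Asymptotically E[X] ~ (c³/6)·n^{3(1−α)} = (1³/6)·n^{-1.5} → 0, so by Markov's inequality G has no triangles w.h.p.

E[X] ≈ 0.000063; in regime p = Θ(1/n^{3/2}) E[X] tends to 0 (below the triangle threshold p ~ 1/n).


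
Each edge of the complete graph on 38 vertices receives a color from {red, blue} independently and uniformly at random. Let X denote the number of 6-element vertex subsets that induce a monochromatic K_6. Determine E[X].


Let X = Σ_S X_S over the C(38, 6) = 2760681 subsets S of size 6, where X_S = 1 if the K_6 on S is monochromatic.
For a fixed S, the K_6 on S has C(6, 2) = 15 edges. P[all 15 edges red] = (1/2)^15, and likewise for blue, so P[monochromatic] = 2·(1/2)^15 = 2^{1 − 15} = 1/16384.
By linearity: E[X] = C(38, 6) · 2^{1 − 15} = 2760681 · 1/16384 = 2760681/16384.
Numerically: E[X] ≈ 168.4986.

E[X] = C(38,6)·2^(1−C(6,2)) = 2760681/16384 ≈ 168.4986.


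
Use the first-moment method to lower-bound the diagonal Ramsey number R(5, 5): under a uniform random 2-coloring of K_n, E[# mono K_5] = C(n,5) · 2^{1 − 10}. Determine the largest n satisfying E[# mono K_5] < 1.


We need C(n, 5) · 2^{1 − 10} < 1, i.e. C(n, 5) < 2^{10 − 1} = 512.
Check values of n near the boundary:
  n = 6: C(6, 5) = 6; 6 < 512? YES
  n = 7: C(7, 5) = 21; 21 < 512? YES
  n = 8: C(8, 5) = 56; 56 < 512? YES
  n = 9: C(9, 5) = 126; 126 < 512? YES
  n = 10: C(10, 5) = 252; 252 < 512? YES
  n = 11: C(11, 5) = 462; 462 < 512? YES
  n = 12: C(12, 5) = 792; 792 < 512? NO
The largest n with C(n, 5) < 512 is n = 11 (where E[X] = 231/256 ≈ 0.902). Hence R(5, 5) > 11, i.e. R(5, 5) ≥ 12.

Largest n = 11; hence R(5, 5) > 11.


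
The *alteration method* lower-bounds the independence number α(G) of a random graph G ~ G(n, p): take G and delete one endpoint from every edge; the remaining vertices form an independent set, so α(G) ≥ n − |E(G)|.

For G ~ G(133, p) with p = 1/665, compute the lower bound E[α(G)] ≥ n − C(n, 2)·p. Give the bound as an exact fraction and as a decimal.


E[|E(G)|] = C(133, 2)·p = 8778 · (1/665) = 66/5.
E[α(G)] ≥ n − E[|E(G)|] = 133 − 66/5 = 599/5.
Numerically: ≈ 119.800000.
(This is only a lower bound; the true E[α(G)] may be larger.)

E[α(G)] ≥ 599/5 ≈ 119.800000.


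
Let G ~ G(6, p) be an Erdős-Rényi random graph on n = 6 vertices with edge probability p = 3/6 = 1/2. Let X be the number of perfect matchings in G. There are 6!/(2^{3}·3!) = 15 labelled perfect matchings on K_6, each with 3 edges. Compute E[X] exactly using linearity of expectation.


K_6 has 6!/(2^{3}·3!) = 15 labelled perfect matchings.
For each such perfect matching H, let X_H = 1 if all 3 edges of H are present in G. Then P[X_H = 1] = p^{3} = (1/2)^{3} = 1/8.
By linearity: E[X] = Σ_H E[X_H] = 15 · p^{3} = 15 · 1/8 = 15/8.
Numerically: E[X] ≈ 1.88.

E[X] = 15 · (1/2)^{3} = 15/8 ≈ 1.88.


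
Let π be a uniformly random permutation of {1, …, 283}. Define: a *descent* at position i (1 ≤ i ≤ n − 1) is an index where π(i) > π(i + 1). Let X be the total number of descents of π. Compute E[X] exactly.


Write X = Σ X_I over i = 1, …, 282, with X_I the indicator of one descent.
There are 282 indicators.
For each fixed i, the pair (π(i), π(i+1)) is a uniformly random ordered pair of distinct values from {1, …, 283}; by symmetry P[π(i) > π(i+1)] = 1/2.
By linearity: E[X] = 282 · (1/2) = (283 − 1) · (1/2) = 141 ≈ 141.00000.

E[X] = 141 = 141.00000.


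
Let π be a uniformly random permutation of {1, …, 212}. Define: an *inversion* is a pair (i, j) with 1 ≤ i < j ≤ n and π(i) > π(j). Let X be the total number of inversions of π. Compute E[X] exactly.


Write X = Σ X_I over the C(212, 2) = 22366 pairs i < j, with X_I the indicator of one inversion.
There are 22366 indicators.
For each fixed pair i < j, the values π(i) and π(j) are two distinct elements of {1, …, 212} in uniformly random order; by symmetry P[π(i) > π(j)] = 1/2.
By linearity: E[X] = 22366 · (1/2) = C(212, 2) · (1/2) = 22366/2 = 11183 ≈ 11183.000000.

E[X] = 11183 = 11183.000000.


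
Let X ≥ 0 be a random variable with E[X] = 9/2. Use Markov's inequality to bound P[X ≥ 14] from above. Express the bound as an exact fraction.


μ = E[X] = 9/2, a = 14.
Markov: P[X ≥ 14] ≤ μ/a = (9/2)/14 = 9/28.
Numerically: ≈ 0.3214.
(Since a = 14 > μ = 4.5000, the bound 9/28 is < 1 and informative.)

P[X ≥ 14] ≤ 9/28 ≈ 0.3214.


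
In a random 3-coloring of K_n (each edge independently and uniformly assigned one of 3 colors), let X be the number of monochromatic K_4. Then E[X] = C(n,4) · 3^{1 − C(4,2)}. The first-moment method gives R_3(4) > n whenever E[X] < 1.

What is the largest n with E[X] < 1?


We need C(n, 4) · 3^{1 − 6} < 1, i.e. C(n, 4) < 3^{6 − 1} = 243.
Check values of n near the boundary:
  n = 7: C(7, 4) = 35; 35 < 243? YES
  n = 8: C(8, 4) = 70; 70 < 243? YES
  n = 9: C(9, 4) = 126; 126 < 243? YES
  n = 10: C(10, 4) = 210; 210 < 243? YES
  n = 11: C(11, 4) = 330; 330 < 243? NO
  n = 12: C(12, 4) = 495; 495 < 243? NO
The largest n with C(n, 4) < 243 is n = 10 (where E[X] = 70/81 ≈ 0.86420). Hence R_3(4) > 10, i.e. R_3(4) ≥ 11.

Largest n = 10; hence R_3(4) > 10.


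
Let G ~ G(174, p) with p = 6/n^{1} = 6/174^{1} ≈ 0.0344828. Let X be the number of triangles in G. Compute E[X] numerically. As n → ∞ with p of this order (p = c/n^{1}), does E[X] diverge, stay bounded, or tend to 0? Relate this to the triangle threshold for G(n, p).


Number of potential triangles: C(174, 3) = 862924.
Each occurs with probability p³ ≈ (0.0344828)³ ≈ 4.10020911e-05.
By linearity: E[X] = C(174, 3)·p³ ≈ 862924 · 4.10020911e-05 ≈ 35.381688.
Here α = 1, so p = 6/n is exactly at the triangle threshold p ~ 1/n. Asymptotically E[X] → c³/6 = 6³/6 = 36 ≈ 36.000000, a bounded constant. In this regime the triangle count is asymptotically Poisson(c³/6).

E[X] ≈ 35.381688; in regime p = Θ(1/n^{1}) E[X] stays bounded (at the triangle threshold p ~ 1/n).


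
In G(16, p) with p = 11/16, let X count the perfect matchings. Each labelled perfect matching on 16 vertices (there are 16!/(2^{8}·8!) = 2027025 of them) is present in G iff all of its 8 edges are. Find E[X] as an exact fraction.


K_16 has 16!/(2^{8}·8!) = 2027025 labelled perfect matchings.
For each such perfect matching H, let X_H = 1 if all 8 edges of H are present in G. Then P[X_H = 1] = p^{8} = (11/16)^{8} = 214358881/4294967296.
By linearity of expectation: E[X] = Σ_H E[X_H] = 2027025 · p^{8} = 2027025 · 214358881/4294967296 = 434510810759025/4294967296.
Numerically: E[X] ≈ 1.012e+05.

E[X] = 2027025 · (11/16)^{8} = 434510810759025/4294967296 ≈ 1.012e+05.


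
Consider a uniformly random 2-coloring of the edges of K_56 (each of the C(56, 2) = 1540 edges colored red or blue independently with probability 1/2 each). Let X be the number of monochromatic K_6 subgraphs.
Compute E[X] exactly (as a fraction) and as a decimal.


Let X = Σ_S X_S over the C(56, 6) = 32468436 subsets S of size 6, where X_S = 1 if the K_6 on S is monochromatic.
For a fixed S, the K_6 on S has C(6, 2) = 15 edges. P[all 15 edges red] = (1/2)^15, and likewise for blue, so P[monochromatic] = 2·(1/2)^15 = 2^{1 − 15} = 1/16384.
Summing: E[X] = C(56, 6) · 2^{1 − 15} = 32468436 · 1/16384 = 8117109/4096.
Numerically: E[X] ≈ 1981.716064.

E[X] = C(56,6)·2^(1−C(6,2)) = 8117109/4096 ≈ 1981.716064.


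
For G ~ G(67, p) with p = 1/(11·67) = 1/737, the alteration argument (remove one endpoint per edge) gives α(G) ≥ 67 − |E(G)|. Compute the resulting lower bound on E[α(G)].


E[|E(G)|] = C(67, 2)·p = 2211 · (1/737) = 3.
E[α(G)] ≥ n − E[|E(G)|] = 67 − 3 = 64.
Numerically: ≈ 64.000000.
(This is only a lower bound; the true E[α(G)] may be larger.)

E[α(G)] ≥ 64 ≈ 64.000000.


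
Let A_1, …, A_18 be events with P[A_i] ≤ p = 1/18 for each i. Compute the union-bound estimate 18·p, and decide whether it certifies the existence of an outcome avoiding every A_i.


Union bound: P[∪_{i=1}^{18} A_i] ≤ Σ_i P[A_i] ≤ 18·p = 18·(1/18) = 1.
Numerically: 1 ≈ 1.000000.
Is 1 < 1? NO.
Since the bound 1 is ≥ 1, the union bound is uninformative here; it does NOT by itself certify existence.

18·p = 1 ≈ 1.000000; existence NOT certified by the union bound.


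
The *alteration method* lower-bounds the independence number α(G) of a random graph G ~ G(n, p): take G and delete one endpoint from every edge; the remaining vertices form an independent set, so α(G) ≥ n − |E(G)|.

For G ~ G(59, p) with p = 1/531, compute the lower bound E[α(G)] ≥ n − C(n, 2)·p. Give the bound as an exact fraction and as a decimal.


E[|E(G)|] = C(59, 2)·p = 1711 · (1/531) = 29/9.
E[α(G)] ≥ n − E[|E(G)|] = 59 − 29/9 = 502/9.
Numerically: ≈ 55.77778.
(This is only a lower bound; the true E[α(G)] may be larger.)

E[α(G)] ≥ 502/9 ≈ 55.77778.


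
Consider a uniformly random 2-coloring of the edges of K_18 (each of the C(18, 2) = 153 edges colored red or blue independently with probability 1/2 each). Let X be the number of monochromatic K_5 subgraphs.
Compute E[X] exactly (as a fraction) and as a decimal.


Let X = Σ_S X_S over the C(18, 5) = 8568 subsets S of size 5, where X_S = 1 if the K_5 on S is monochromatic.
For a fixed S, the K_5 on S has C(5, 2) = 10 edges. P[all 10 edges red] = (1/2)^10, and likewise for blue, so P[monochromatic] = 2·(1/2)^10 = 2^{1 − 10} = 1/512.
By linearity: E[X] = C(18, 5) · 2^{1 − 10} = 8568 · 1/512 = 1071/64.
Numerically: E[X] ≈ 16.734.

E[X] = C(18,5)·2^(1−C(5,2)) = 1071/64 ≈ 16.734.


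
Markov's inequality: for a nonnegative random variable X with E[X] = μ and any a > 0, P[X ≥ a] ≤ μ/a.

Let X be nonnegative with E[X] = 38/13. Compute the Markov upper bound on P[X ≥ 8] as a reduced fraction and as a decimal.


μ = E[X] = 38/13, a = 8.
Markov: P[X ≥ 8] ≤ μ/a = (38/13)/8 = 19/52.
Numerically: ≈ 0.36538.
(Since a = 8 > μ = 2.92308, the bound 19/52 is < 1 and informative.)

P[X ≥ 8] ≤ 19/52 ≈ 0.36538.


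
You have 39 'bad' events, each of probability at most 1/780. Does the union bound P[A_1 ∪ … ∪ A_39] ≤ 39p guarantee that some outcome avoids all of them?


Union bound: P[∪_{i=1}^{39} A_i] ≤ Σ_i P[A_i] ≤ 39·p = 39·(1/780) = 1/20.
Numerically: 1/20 ≈ 0.05000.
Is 1/20 < 1? YES.
Since P[∪ A_i] ≤ 1/20 < 1, the complement has P[∩ A_i^c] ≥ 1 − 1/20 = 19/20 > 0, so some outcome avoids every A_i.

39·p = 1/20 ≈ 0.05000; existence CERTIFIED by the union bound.


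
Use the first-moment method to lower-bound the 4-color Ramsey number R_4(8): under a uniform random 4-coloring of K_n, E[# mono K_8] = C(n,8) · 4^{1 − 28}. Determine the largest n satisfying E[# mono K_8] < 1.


We need C(n, 8) · 4^{1 − 28} < 1, i.e. C(n, 8) < 4^{28 − 1} = 18014398509481984.
Check values of n near the boundary:
  n = 406: C(406, 8) = 17082453897995850; 17082453897995850 < 18014398509481984? YES
  n = 407: C(407, 8) = 17424959239309050; 17424959239309050 < 18014398509481984? YES
  n = 408: C(408, 8) = 17773458424095231; 17773458424095231 < 18014398509481984? YES
  n = 409: C(409, 8) = 18128041135797879; 18128041135797879 < 18014398509481984? NO
  n = 410: C(410, 8) = 18488798173326195; 18488798173326195 < 18014398509481984? NO
  n = 411: C(411, 8) = 18855821462126715; 18855821462126715 < 18014398509481984? NO
The largest n with C(n, 8) < 18014398509481984 is n = 408 (where E[X] = 17773458424095231/18014398509481984 ≈ 0.986625). Hence R_4(8) > 408, i.e. R_4(8) ≥ 409.

Largest n = 408; hence R_4(8) > 408.


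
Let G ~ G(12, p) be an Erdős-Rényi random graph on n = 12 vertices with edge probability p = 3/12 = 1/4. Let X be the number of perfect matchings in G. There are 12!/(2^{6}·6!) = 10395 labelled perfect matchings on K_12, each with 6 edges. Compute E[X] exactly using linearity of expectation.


K_12 has 12!/(2^{6}·6!) = 10395 labelled perfect matchings.
For each such perfect matching H, let X_H = 1 if all 6 edges of H are present in G. Then P[X_H = 1] = p^{6} = (1/4)^{6} = 1/4096.
By linearity: E[X] = Σ_H E[X_H] = 10395 · p^{6} = 10395 · 1/4096 = 10395/4096.
Numerically: E[X] ≈ 2.53784.

E[X] = 10395 · (1/4)^{6} = 10395/4096 ≈ 2.53784.


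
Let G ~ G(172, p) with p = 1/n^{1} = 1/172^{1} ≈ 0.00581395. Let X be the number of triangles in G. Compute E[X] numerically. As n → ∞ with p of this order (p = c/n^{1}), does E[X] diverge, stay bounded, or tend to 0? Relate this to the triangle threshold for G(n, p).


Number of potential triangles: C(172, 3) = 833340.
Each occurs with probability p³ ≈ (0.00581395)³ ≈ 1.96523577e-07.
By linearity: E[X] = C(172, 3)·p³ ≈ 833340 · 1.96523577e-07 ≈ 0.163771.
Here α = 1, so p = 1/n is exactly at the triangle threshold p ~ 1/n. Asymptotically E[X] → c³/6 = 1³/6 = 1/6 ≈ 0.166667, a bounded constant. In this regime the triangle count is asymptotically Poisson(c³/6).

E[X] ≈ 0.163771; in regime p = Θ(1/n^{1}) E[X] stays bounded (at the triangle threshold p ~ 1/n).


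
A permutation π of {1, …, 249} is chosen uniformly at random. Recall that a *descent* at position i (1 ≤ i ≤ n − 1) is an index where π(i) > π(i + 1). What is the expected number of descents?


Write X = Σ X_I over i = 1, …, 248, with X_I the indicator of one descent.
There are 248 indicators.
For each fixed i, the pair (π(i), π(i+1)) is a uniformly random ordered pair of distinct values from {1, …, 249}; by symmetry P[π(i) > π(i+1)] = 1/2.
By linearity: E[X] = 248 · (1/2) = (249 − 1) · (1/2) = 124 ≈ 124.000.

E[X] = 124 = 124.000.


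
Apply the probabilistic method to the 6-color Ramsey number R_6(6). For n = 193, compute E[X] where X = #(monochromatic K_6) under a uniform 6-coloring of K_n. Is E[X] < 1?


E[X] = C(193, 6) · 6^{1 − 15} = 66364016544 · 6^{−14} = 66364016544/78364164096.
As a reduced fraction: E[X] = 230430613/272097792 ≈ 0.84687.
Is E[X] < 1? YES.
Since E[X] < 1, there exists a 6-coloring of K_{193} with no monochromatic K_6; hence R_6(6) > 193.

E[X] = 230430613/272097792 ≈ 0.84687; E[X] < 1, so R_6(6) > 193.


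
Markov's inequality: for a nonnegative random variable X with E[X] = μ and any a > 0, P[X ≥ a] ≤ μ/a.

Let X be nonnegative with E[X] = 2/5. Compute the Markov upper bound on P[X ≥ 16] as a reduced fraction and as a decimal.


μ = E[X] = 2/5, a = 16.
Markov: P[X ≥ 16] ≤ μ/a = (2/5)/16 = 1/40.
Numerically: ≈ 0.0250.
(Since a = 16 > μ = 0.4000, the bound 1/40 is < 1 and informative.)

P[X ≥ 16] ≤ 1/40 ≈ 0.0250.


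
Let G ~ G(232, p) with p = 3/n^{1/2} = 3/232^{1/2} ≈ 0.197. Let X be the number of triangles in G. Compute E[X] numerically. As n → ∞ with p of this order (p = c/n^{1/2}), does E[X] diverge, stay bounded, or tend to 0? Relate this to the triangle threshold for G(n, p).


Number of potential triangles: C(232, 3) = 2054360.
Each occurs with probability p³ ≈ (0.197)³ ≈ 7.640676e-03.
By linearity: E[X] = C(232, 3)·p³ ≈ 2054360 · 7.640676e-03 ≈ 15696.6993.
Since α = 1/2 < 1, p = c/n^{1/2} ≫ 1/n is above the triangle threshold p ~ 1/n. Asymptotically E[X] ~ (c³/6)·n^{3(1−α)} = (3³/6)·n^{1.5} → ∞; triangles are abundant w.h.p.

E[X] ≈ 15696.6993; in regime p = Θ(1/n^{1/2}) E[X] diverges (above the triangle threshold p ~ 1/n).


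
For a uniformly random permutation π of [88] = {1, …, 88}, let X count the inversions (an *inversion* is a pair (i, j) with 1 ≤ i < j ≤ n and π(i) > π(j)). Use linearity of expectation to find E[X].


Write X = Σ X_I over the C(88, 2) = 3828 pairs i < j, with X_I the indicator of one inversion.
There are 3828 indicators.
For each fixed pair i < j, the values π(i) and π(j) are two distinct elements of {1, …, 88} in uniformly random order; by symmetry P[π(i) > π(j)] = 1/2.
By linearity: E[X] = 3828 · (1/2) = C(88, 2) · (1/2) = 3828/2 = 1914 ≈ 1914.00000.

E[X] = 1914 = 1914.00000.


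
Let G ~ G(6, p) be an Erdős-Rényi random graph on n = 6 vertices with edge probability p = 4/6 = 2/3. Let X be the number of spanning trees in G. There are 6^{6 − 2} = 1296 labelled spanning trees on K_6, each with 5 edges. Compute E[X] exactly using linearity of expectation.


K_6 has 6^{6 − 2} = 1296 labelled spanning trees.
For each such spanning tree H, let X_H = 1 if all 5 edges of H are present in G. Then P[X_H = 1] = p^{5} = (2/3)^{5} = 32/243.
By linearity of expectation: E[X] = Σ_H E[X_H] = 1296 · p^{5} = 1296 · 32/243 = 512/3.
Numerically: E[X] ≈ 171.

E[X] = 1296 · (2/3)^{5} = 512/3 ≈ 171.


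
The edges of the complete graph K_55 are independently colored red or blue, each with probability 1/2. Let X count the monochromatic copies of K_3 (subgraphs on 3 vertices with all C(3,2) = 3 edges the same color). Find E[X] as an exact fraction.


Let X = Σ_S X_S over the C(55, 3) = 26235 subsets S of size 3, where X_S = 1 if the K_3 on S is monochromatic.
For a fixed S, the K_3 on S has C(3, 2) = 3 edges. P[all 3 edges red] = (1/2)^3, and likewise for blue, so P[monochromatic] = 2·(1/2)^3 = 2^{1 − 3} = 1/4.
By linearity: E[X] = C(55, 3) · 2^{1 − 3} = 26235 · 1/4 = 26235/4.
Numerically: E[X] ≈ 6558.750.

E[X] = C(55,3)·2^(1−C(3,2)) = 26235/4 ≈ 6558.750.


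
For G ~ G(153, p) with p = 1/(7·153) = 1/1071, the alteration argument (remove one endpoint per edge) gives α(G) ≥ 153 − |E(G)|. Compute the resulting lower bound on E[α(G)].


E[|E(G)|] = C(153, 2)·p = 11628 · (1/1071) = 76/7.
E[α(G)] ≥ n − E[|E(G)|] = 153 − 76/7 = 995/7.
Numerically: ≈ 142.142857.
(This is only a lower bound; the true E[α(G)] may be larger.)

E[α(G)] ≥ 995/7 ≈ 142.142857.


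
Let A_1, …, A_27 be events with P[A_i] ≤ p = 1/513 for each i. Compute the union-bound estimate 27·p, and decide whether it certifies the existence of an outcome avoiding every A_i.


Union bound: P[∪_{i=1}^{27} A_i] ≤ Σ_i P[A_i] ≤ 27·p = 27·(1/513) = 1/19.
Numerically: 1/19 ≈ 0.0526.
Is 1/19 < 1? YES.
Since P[∪ A_i] ≤ 1/19 < 1, the complement has P[∩ A_i^c] ≥ 1 − 1/19 = 18/19 > 0, so some outcome avoids every A_i.

27·p = 1/19 ≈ 0.0526; existence CERTIFIED by the union bound.


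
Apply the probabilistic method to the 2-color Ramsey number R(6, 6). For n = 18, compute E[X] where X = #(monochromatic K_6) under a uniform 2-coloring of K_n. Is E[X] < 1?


E[X] = C(18, 6) · 2^{1 − 15} = 18564 · 2^{−14} = 18564/16384.
As a reduced fraction: E[X] = 4641/4096 ≈ 1.1330566.
Is E[X] < 1? NO.
Since E[X] ≥ 1, the first-moment bound is inconclusive at n = 18; it does NOT by itself certify R(6, 6) > 18.

E[X] = 4641/4096 ≈ 1.1330566; E[X] ≥ 1; first-moment method inconclusive here.


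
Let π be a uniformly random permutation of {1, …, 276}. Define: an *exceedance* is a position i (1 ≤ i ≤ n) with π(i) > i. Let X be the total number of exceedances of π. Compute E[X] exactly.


Write X = Σ_{i=1}^{276} X_i, where X_i = 1_{π(i) > i}.
For each fixed i, π(i) is uniform over {1, …, 276} (marginal of a uniform permutation), so P[π(i) > i] = (n − i)/n. Summing: Σ_{i=1}^{276} (n − i)/n = (0 + 1 + … + 275)/276 = 276(276 − 1)/(2·276) = (276 − 1)/2.
Hence E[X] = Σ_{i=1}^{276} (276 − i)/276 = 275/2 ≈ 137.5000.

E[X] = 275/2 = 137.5000.


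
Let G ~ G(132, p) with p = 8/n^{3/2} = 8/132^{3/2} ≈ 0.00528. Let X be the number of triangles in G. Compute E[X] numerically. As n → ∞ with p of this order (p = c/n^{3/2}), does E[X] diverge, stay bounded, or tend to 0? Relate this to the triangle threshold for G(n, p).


Number of potential triangles: C(132, 3) = 374660.
Each occurs with probability p³ ≈ (0.00528)³ ≈ 1.46787e-07.
By linearity: E[X] = C(132, 3)·p³ ≈ 374660 · 1.46787e-07 ≈ 0.055.
Since α = 3/2 > 1, p = c/n^{3/2} = o(1/n) is below the triangle threshold p ~ 1/n. Asymptotically E[X] ~ (c³/6)·n^{3(1−α)} = (8³/6)·n^{-1.5} → 0, so by Markov's inequality G has no triangles w.h.p.

E[X] ≈ 0.055; in regime p = Θ(1/n^{3/2}) E[X] tends to 0 (below the triangle threshold p ~ 1/n).


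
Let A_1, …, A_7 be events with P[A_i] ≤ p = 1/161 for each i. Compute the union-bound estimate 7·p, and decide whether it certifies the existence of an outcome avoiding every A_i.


Union bound: P[∪_{i=1}^{7} A_i] ≤ Σ_i P[A_i] ≤ 7·p = 7·(1/161) = 1/23.
Numerically: 1/23 ≈ 0.04348.
Is 1/23 < 1? YES.
Since P[∪ A_i] ≤ 1/23 < 1, the complement has P[∩ A_i^c] ≥ 1 − 1/23 = 22/23 > 0, so some outcome avoids every A_i.

7·p = 1/23 ≈ 0.04348; existence CERTIFIED by the union bound.


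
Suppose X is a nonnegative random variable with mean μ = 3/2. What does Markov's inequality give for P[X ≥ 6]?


μ = E[X] = 3/2, a = 6.
Markov: P[X ≥ 6] ≤ μ/a = (3/2)/6 = 1/4.
Numerically: ≈ 0.250000.
(Since a = 6 > μ = 1.500000, the bound 1/4 is < 1 and informative.)

P[X ≥ 6] ≤ 1/4 ≈ 0.250000.


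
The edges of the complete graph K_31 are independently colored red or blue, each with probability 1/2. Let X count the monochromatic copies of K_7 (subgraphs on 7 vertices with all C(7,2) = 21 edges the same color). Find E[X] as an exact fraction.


Let X = Σ_S X_S over the C(31, 7) = 2629575 subsets S of size 7, where X_S = 1 if the K_7 on S is monochromatic.
For a fixed S, the K_7 on S has C(7, 2) = 21 edges. P[all 21 edges red] = (1/2)^21, and likewise for blue, so P[monochromatic] = 2·(1/2)^21 = 2^{1 − 21} = 1/1048576.
By linearity of expectation: E[X] = C(31, 7) · 2^{1 − 21} = 2629575 · 1/1048576 = 2629575/1048576.
Numerically: E[X] ≈ 2.507758.

E[X] = C(31,7)·2^(1−C(7,2)) = 2629575/1048576 ≈ 2.507758.


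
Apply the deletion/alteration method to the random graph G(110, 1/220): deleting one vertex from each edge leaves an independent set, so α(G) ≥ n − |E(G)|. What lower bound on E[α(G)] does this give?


E[|E(G)|] = C(110, 2)·p = 5995 · (1/220) = 109/4.
E[α(G)] ≥ n − E[|E(G)|] = 110 − 109/4 = 331/4.
Numerically: ≈ 82.750000.
(This is only a lower bound; the true E[α(G)] may be larger.)

E[α(G)] ≥ 331/4 ≈ 82.750000.


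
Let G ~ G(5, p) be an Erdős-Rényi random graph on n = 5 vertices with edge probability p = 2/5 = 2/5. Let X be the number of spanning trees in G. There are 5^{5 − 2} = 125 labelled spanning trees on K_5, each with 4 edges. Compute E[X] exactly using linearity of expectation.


K_5 has 5^{5 − 2} = 125 labelled spanning trees.
For each such spanning tree H, let X_H = 1 if all 4 edges of H are present in G. Then P[X_H = 1] = p^{4} = (2/5)^{4} = 16/625.
By linearity: E[X] = Σ_H E[X_H] = 125 · p^{4} = 125 · 16/625 = 16/5.
Numerically: E[X] ≈ 3.2.

E[X] = 125 · (2/5)^{4} = 16/5 ≈ 3.2.


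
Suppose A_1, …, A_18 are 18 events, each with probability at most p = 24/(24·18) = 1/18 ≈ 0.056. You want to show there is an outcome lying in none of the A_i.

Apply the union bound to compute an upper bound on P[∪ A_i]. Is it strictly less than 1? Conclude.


Union bound: P[∪_{i=1}^{18} A_i] ≤ Σ_i P[A_i] ≤ 18·p = 18·(1/18) = 1.
Numerically: 1 ≈ 1.000.
Is 1 < 1? NO.
Since the bound 1 is ≥ 1, the union bound is uninformative here; it does NOT by itself certify existence.

18·p = 1 ≈ 1.000; existence NOT certified by the union bound.


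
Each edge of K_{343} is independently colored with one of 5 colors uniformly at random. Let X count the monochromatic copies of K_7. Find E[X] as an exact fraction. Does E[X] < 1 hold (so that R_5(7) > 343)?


E[X] = C(343, 7) · 5^{1 − 21} = 104200375748469 · 5^{−20} = 104200375748469/95367431640625.
As a reduced fraction: E[X] = 104200375748469/95367431640625 ≈ 1.093.
Is E[X] < 1? NO.
Since E[X] ≥ 1, the first-moment bound is inconclusive at n = 343; it does NOT by itself certify R_5(7) > 343.

E[X] = 104200375748469/95367431640625 ≈ 1.093; E[X] ≥ 1; first-moment method inconclusive here.


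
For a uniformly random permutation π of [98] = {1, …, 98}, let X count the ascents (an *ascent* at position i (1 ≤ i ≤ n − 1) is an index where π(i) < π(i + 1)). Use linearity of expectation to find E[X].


Write X = Σ X_I over i = 1, …, 97, with X_I the indicator of one ascent.
There are 97 indicators.
For each fixed i, the pair (π(i), π(i+1)) is a uniformly random ordered pair of distinct values from {1, …, 98}; by symmetry P[π(i) < π(i+1)] = 1/2.
By linearity: E[X] = 97 · (1/2) = (98 − 1) · (1/2) = 97/2 ≈ 48.500.

E[X] = 97/2 = 48.500.


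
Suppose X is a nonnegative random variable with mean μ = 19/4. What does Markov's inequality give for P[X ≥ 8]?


μ = E[X] = 19/4, a = 8.
Markov: P[X ≥ 8] ≤ μ/a = (19/4)/8 = 19/32.
Numerically: ≈ 0.59375.
(Since a = 8 > μ = 4.75000, the bound 19/32 is < 1 and informative.)

P[X ≥ 8] ≤ 19/32 ≈ 0.59375.


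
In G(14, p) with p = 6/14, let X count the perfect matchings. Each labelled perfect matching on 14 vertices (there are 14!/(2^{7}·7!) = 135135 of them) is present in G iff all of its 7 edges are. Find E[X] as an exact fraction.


K_14 has 14!/(2^{7}·7!) = 135135 labelled perfect matchings.
For each such perfect matching H, let X_H = 1 if all 7 edges of H are present in G. Then P[X_H = 1] = p^{7} = (3/7)^{7} = 2187/823543.
Summing the indicators: E[X] = Σ_H E[X_H] = 135135 · p^{7} = 135135 · 2187/823543 = 42220035/117649.
Numerically: E[X] ≈ 358.9.

E[X] = 135135 · (3/7)^{7} = 42220035/117649 ≈ 358.9.


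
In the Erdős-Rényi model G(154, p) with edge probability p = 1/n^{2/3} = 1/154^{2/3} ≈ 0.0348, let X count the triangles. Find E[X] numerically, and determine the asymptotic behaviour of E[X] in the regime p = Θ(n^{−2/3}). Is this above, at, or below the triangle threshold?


Number of potential triangles: C(154, 3) = 596904.
Each occurs with probability p³ ≈ (0.0348)³ ≈ 4.21656e-05.
By linearity: E[X] = C(154, 3)·p³ ≈ 596904 · 4.21656e-05 ≈ 25.169.
Since α = 2/3 < 1, p = c/n^{2/3} ≫ 1/n is above the triangle threshold p ~ 1/n. Asymptotically E[X] ~ (c³/6)·n^{3(1−α)} = (1³/6)·n^{1} → ∞; triangles are abundant w.h.p.

E[X] ≈ 25.169; in regime p = Θ(1/n^{2/3}) E[X] diverges (above the triangle threshold p ~ 1/n).


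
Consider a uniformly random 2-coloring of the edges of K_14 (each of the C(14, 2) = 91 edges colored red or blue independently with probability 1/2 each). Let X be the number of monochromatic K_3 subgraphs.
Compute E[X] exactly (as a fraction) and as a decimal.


Let X = Σ_S X_S over the C(14, 3) = 364 subsets S of size 3, where X_S = 1 if the K_3 on S is monochromatic.
For a fixed S, the K_3 on S has C(3, 2) = 3 edges. P[all 3 edges red] = (1/2)^3, and likewise for blue, so P[monochromatic] = 2·(1/2)^3 = 2^{1 − 3} = 1/4.
Summing: E[X] = C(14, 3) · 2^{1 − 3} = 364 · 1/4 = 91.
Numerically: E[X] ≈ 91.0000.

E[X] = C(14,3)·2^(1−C(3,2)) = 91 ≈ 91.0000.


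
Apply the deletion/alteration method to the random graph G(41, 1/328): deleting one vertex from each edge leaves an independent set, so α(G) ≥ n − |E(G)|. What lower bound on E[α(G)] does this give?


E[|E(G)|] = C(41, 2)·p = 820 · (1/328) = 5/2.
E[α(G)] ≥ n − E[|E(G)|] = 41 − 5/2 = 77/2.
Numerically: ≈ 38.50000.
(This is only a lower bound; the true E[α(G)] may be larger.)

E[α(G)] ≥ 77/2 ≈ 38.50000.


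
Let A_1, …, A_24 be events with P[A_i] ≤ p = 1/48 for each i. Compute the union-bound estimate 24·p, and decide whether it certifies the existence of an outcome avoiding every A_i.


Union bound: P[∪_{i=1}^{24} A_i] ≤ Σ_i P[A_i] ≤ 24·p = 24·(1/48) = 1/2.
Numerically: 1/2 ≈ 0.5000000.
Is 1/2 < 1? YES.
Since P[∪ A_i] ≤ 1/2 < 1, the complement has P[∩ A_i^c] ≥ 1 − 1/2 = 1/2 > 0, so some outcome avoids every A_i.

24·p = 1/2 ≈ 0.5000000; existence CERTIFIED by the union bound.


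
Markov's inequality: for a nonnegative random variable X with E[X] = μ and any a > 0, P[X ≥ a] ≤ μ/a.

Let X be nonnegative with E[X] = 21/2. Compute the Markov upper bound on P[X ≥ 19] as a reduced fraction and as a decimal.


μ = E[X] = 21/2, a = 19.
Markov: P[X ≥ 19] ≤ μ/a = (21/2)/19 = 21/38.
Numerically: ≈ 0.553.
(Since a = 19 > μ = 10.500, the bound 21/38 is < 1 and informative.)

P[X ≥ 19] ≤ 21/38 ≈ 0.553.


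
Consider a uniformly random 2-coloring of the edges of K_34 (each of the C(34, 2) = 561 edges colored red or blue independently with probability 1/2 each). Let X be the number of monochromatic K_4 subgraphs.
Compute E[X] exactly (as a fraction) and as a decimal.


Let X = Σ_S X_S over the C(34, 4) = 46376 subsets S of size 4, where X_S = 1 if the K_4 on S is monochromatic.
For a fixed S, the K_4 on S has C(4, 2) = 6 edges. P[all 6 edges red] = (1/2)^6, and likewise for blue, so P[monochromatic] = 2·(1/2)^6 = 2^{1 − 6} = 1/32.
Summing: E[X] = C(34, 4) · 2^{1 − 6} = 46376 · 1/32 = 5797/4.
Numerically: E[X] ≈ 1449.25000.

E[X] = C(34,4)·2^(1−C(4,2)) = 5797/4 ≈ 1449.25000.


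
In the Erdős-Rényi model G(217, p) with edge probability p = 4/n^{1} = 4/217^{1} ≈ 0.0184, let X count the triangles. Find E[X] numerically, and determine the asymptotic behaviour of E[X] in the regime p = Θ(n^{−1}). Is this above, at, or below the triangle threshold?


Number of potential triangles: C(217, 3) = 1679580.
Each occurs with probability p³ ≈ (0.0184)³ ≈ 6.26326e-06.
By linearity: E[X] = C(217, 3)·p³ ≈ 1679580 · 6.26326e-06 ≈ 10.520.
Here α = 1, so p = 4/n is exactly at the triangle threshold p ~ 1/n. Asymptotically E[X] → c³/6 = 4³/6 = 32/3 ≈ 10.667, a bounded constant. In this regime the triangle count is asymptotically Poisson(c³/6).

E[X] ≈ 10.520; in regime p = Θ(1/n^{1}) E[X] stays bounded (at the triangle threshold p ~ 1/n).


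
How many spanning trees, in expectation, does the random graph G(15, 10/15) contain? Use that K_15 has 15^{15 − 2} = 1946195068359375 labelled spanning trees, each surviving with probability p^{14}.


K_15 has 15^{15 − 2} = 1946195068359375 labelled spanning trees.
For each such spanning tree H, let X_H = 1 if all 14 edges of H are present in G. Then P[X_H = 1] = p^{14} = (2/3)^{14} = 16384/4782969.
By linearity: E[X] = Σ_H E[X_H] = 1946195068359375 · p^{14} = 1946195068359375 · 16384/4782969 = 20000000000000/3.
Numerically: E[X] ≈ 6.66667e+12.

E[X] = 1946195068359375 · (2/3)^{14} = 20000000000000/3 ≈ 6.66667e+12.


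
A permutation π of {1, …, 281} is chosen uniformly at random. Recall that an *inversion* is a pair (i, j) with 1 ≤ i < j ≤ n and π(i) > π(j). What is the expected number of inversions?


Write X = Σ X_I over the C(281, 2) = 39340 pairs i < j, with X_I the indicator of one inversion.
There are 39340 indicators.
For each fixed pair i < j, the values π(i) and π(j) are two distinct elements of {1, …, 281} in uniformly random order; by symmetry P[π(i) > π(j)] = 1/2.
By linearity: E[X] = 39340 · (1/2) = C(281, 2) · (1/2) = 39340/2 = 19670 ≈ 19670.00000.

E[X] = 19670 = 19670.00000.


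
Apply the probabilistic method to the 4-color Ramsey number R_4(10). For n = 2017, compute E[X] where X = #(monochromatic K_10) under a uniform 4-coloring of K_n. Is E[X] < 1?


E[X] = C(2017, 10) · 4^{1 − 45} = 300324964434452596180990448 · 4^{−44} = 300324964434452596180990448/309485009821345068724781056.
As a reduced fraction: E[X] = 18770310277153287261311903/19342813113834066795298816 ≈ 0.9704.
Is E[X] < 1? YES.
Since E[X] < 1, there exists a 4-coloring of K_{2017} with no monochromatic K_10; hence R_4(10) > 2017.

E[X] = 18770310277153287261311903/19342813113834066795298816 ≈ 0.9704; E[X] < 1, so R_4(10) > 2017.


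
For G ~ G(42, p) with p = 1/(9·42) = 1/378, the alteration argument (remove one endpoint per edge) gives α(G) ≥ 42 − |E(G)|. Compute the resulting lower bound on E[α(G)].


E[|E(G)|] = C(42, 2)·p = 861 · (1/378) = 41/18.
E[α(G)] ≥ n − E[|E(G)|] = 42 − 41/18 = 715/18.
Numerically: ≈ 39.72222.
(This is only a lower bound; the true E[α(G)] may be larger.)

E[α(G)] ≥ 715/18 ≈ 39.72222.


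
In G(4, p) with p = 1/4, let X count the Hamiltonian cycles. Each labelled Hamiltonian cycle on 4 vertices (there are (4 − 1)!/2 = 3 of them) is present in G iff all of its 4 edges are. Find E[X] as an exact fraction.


K_4 has (4 − 1)!/2 = 3 labelled Hamiltonian cycles.
For each such Hamiltonian cycle H, let X_H = 1 if all 4 edges of H are present in G. Then P[X_H = 1] = p^{4} = (1/4)^{4} = 1/256.
Summing the indicators: E[X] = Σ_H E[X_H] = 3 · p^{4} = 3 · 1/256 = 3/256.
Numerically: E[X] ≈ 0.0117.

E[X] = 3 · (1/4)^{4} = 3/256 ≈ 0.0117.


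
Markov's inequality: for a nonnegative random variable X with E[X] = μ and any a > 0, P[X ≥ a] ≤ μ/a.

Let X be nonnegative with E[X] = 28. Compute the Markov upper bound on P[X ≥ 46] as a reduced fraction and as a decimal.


μ = E[X] = 28, a = 46.
Markov: P[X ≥ 46] ≤ μ/a = (28)/46 = 14/23.
Numerically: ≈ 0.60870.
(Since a = 46 > μ = 28.00000, the bound 14/23 is < 1 and informative.)

P[X ≥ 46] ≤ 14/23 ≈ 0.60870.


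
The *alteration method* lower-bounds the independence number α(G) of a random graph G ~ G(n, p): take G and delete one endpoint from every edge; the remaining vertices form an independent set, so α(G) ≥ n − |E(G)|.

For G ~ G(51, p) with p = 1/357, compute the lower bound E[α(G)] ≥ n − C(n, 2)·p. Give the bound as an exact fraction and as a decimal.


E[|E(G)|] = C(51, 2)·p = 1275 · (1/357) = 25/7.
E[α(G)] ≥ n − E[|E(G)|] = 51 − 25/7 = 332/7.
Numerically: ≈ 47.429.
(This is only a lower bound; the true E[α(G)] may be larger.)

E[α(G)] ≥ 332/7 ≈ 47.429.


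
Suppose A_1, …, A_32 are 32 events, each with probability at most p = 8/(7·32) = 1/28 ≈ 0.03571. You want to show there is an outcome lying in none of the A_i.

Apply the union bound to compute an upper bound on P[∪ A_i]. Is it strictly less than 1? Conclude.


Union bound: P[∪_{i=1}^{32} A_i] ≤ Σ_i P[A_i] ≤ 32·p = 32·(1/28) = 8/7.
Numerically: 8/7 ≈ 1.14286.
Is 8/7 < 1? NO.
Since the bound 8/7 is ≥ 1, the union bound is uninformative here; it does NOT by itself certify existence.

32·p = 8/7 ≈ 1.14286; existence NOT certified by the union bound.
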